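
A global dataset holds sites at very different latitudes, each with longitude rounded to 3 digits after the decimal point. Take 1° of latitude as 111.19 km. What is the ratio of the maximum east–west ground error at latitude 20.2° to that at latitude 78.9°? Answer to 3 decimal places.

Rounding to 3 decimal places leaves the longitude within ±0.0005° of the true value.
At 20.2°: 0.0005° × 111190 × cos 20.2° = 0.0005 × 111190 × 0.9385 ≈ 52.176 m.
At 78.9°: 0.0005° × 111190 × cos 78.9° = 0.0005 × 111190 × 0.1925 ≈ 10.703 m.
Ratio: 52.176 / 10.703 = cos 20.2° / cos 78.9° ≈ 4.8747.

4.875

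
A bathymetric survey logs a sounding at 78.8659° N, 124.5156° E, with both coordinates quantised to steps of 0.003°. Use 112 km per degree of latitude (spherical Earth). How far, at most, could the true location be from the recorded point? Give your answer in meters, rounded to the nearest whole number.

With a 0.003° grid the true value lies within half a step, ±0.003°/2 = ±0.0015°, of the stored one.
Latitude error → 0.0015 × 112000 = 168 m along the meridian.
East–west component at 78.8659°: 0.0015° × 112000 × cos 78.8659° ≈ 0.0015 × 21627.9 ≈ 32.4418 m.
Combining orthogonally: (168² + 32.4418²)^½ ≈ 171.104 m.

171 meters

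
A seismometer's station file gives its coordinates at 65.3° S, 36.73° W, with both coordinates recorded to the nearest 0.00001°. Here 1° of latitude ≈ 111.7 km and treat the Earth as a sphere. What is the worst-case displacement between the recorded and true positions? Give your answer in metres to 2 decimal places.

Rounding to 5 decimal places leaves each coordinate within ±5e-06° of the true value.
Latitude error → 5e-06 × 111700 = 0.5585 m along the meridian.
Longitude error → 5e-06 × 111700 × cos 65.3° = 5e-06 × 111700 × 0.4179 ≈ 0.233379 m.
Worst case both components are at the extreme and orthogonal: √(0.5585² + 0.233379²) ≈ 0.6053 m.

0.61 metres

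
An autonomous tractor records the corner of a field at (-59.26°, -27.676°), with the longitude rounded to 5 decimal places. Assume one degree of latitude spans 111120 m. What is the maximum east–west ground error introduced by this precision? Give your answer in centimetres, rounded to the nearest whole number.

28 centimetres

Rounding to 5 decimal places leaves the longitude within ±5e-06° of the true value.
At latitude 59.26° a degree of longitude spans 111120 m × cos 59.26° = 111120 × 0.5111 ≈ 56798.2 m.
So at most 5e-06° × 56798.2 ≈ 0.283991 m east–west.
That is 0.283991 m = 28.399 cm.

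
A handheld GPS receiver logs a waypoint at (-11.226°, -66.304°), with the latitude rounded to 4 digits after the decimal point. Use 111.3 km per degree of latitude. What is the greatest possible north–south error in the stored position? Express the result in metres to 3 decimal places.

5.565 metres

Rounding to 4 decimal places leaves the latitude within ±5e-05° of the true value.
Along the meridian that is 5e-05° × 111300 m/° = 5.565 m.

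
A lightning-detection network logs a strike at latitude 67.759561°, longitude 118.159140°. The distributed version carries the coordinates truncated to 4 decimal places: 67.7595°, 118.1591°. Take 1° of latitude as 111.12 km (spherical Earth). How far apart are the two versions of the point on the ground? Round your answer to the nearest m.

Δlat = 67.759561 − 67.7595 = +0.000061°; Δlon = 118.159140 − 118.1591 = +0.000040°.
N–S: 0.000061° × 111120 m/° = 6.77832 m.
East–west at this latitude: 0.000040° × 111120 × cos 67.7595° ≈ 0.000040 × 42058.4 = 1.68234 m.
Distance: √(6.77832² + 1.68234²) ≈ 6.98397 m.

7 m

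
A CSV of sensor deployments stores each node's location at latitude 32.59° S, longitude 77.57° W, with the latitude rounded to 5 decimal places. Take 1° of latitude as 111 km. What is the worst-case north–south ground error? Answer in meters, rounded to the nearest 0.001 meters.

0.555 meters

Rounding to 5 decimal places leaves the latitude within ±5e-06° of the true value.
North–south distance: 5e-06° × 111000 m/° = 0.555 m.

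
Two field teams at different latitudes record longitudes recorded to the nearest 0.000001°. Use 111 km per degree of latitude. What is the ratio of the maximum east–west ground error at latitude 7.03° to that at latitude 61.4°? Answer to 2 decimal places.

2.07

Rounding to 6 decimal places leaves the longitude within ±5e-07° of the true value.
At 7.03°: 5e-07° × 111000 × cos 7.03° = 5e-07 × 111000 × 0.9925 ≈ 0.055083 m.
At 61.4°: 5e-07° × 111000 × cos 61.4° = 5e-07 × 111000 × 0.4787 ≈ 0.026567 m.
Ratio: 0.055083 / 0.026567 = cos 7.03° / cos 61.4° ≈ 2.0733.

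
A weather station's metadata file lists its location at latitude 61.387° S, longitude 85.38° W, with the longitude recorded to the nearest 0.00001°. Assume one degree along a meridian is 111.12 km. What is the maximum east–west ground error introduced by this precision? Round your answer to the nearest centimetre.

Rounding to 5 decimal places leaves the longitude within ±5e-06° of the true value.
One degree of longitude at 61.387° is 111120 × cos 61.387° ≈ 111120 × 0.4789 = 53214.4 m.
East–west error: 5e-06° × 53214.4 m/° ≈ 0.266072 m.
That is 0.266072 m = 26.607 cm.

27 centimetres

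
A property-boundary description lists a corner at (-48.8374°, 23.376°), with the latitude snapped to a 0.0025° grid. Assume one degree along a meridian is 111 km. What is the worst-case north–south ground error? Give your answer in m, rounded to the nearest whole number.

139 m

With a 0.0025° grid the true value lies within half a step, ±0.0025°/2 = ±0.00125°, of the stored one.
North–south distance: 0.00125° × 111000 m/° = 138.75 m.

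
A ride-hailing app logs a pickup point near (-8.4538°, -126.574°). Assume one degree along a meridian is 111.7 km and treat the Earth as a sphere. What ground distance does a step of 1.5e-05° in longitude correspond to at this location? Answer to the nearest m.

1.5e-05° of longitude at 8.4538° is 1.5e-05 × 111700 × cos 8.4538° ≈ 1.5e-05 × 110486 = 1.6573 m.

2 m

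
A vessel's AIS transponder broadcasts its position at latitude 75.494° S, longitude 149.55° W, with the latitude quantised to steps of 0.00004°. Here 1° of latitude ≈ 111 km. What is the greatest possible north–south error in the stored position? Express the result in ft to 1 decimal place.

With a 0.00004° grid the true value lies within half a step, ±0.00004°/2 = ±2e-05°, of the stored one.
Along the meridian that is 2e-05° × 111000 m/° = 2.22 m.
In feet: 2.22 m ÷ 0.3048 ≈ 7.2835 ft.

7.3 ft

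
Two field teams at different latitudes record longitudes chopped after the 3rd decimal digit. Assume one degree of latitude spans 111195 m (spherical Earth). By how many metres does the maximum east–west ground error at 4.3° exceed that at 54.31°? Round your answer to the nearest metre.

Truncating at 3 decimal places can drop up to a full unit in the last place, so the longitude may be off by as much as 0.001°.
At 4.3°: 0.001° × 111195 × cos 4.3° = 0.001 × 111195 × 0.9972 ≈ 110.88 m.
At 54.31°: 0.001° × 111195 × cos 54.31° = 0.001 × 111195 × 0.5834 ≈ 64.871 m.
Difference: 110.88 − 64.871 = 46.011 m.

46 metres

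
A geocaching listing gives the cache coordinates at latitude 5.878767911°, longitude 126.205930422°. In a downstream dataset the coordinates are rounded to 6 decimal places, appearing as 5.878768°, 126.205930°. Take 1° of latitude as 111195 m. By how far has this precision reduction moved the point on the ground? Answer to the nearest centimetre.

5 centimetres

The latitude changed by -0.000000089° and the longitude by +0.000000422°.
North–south shift: -0.000000089 × 111195 = -0.00989636 m.
E–W at 5.87877°: 0.000000422° × 111195 × cos 5.87877° = 0.000000422 × 111195 × 0.9947 ≈ 0.0466775 m.
Distance: √(0.00989636² + 0.0466775²) ≈ 0.0477151 m.
That is 0.0477151 m = 4.7715 cm.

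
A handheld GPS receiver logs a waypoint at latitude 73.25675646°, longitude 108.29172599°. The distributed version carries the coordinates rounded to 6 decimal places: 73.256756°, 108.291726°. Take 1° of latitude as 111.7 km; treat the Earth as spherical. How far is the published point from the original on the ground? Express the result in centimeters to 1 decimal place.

Δlat = 73.25675646 − 73.256756 = +0.00000046°; Δlon = 108.29172599 − 108.291726 = -0.00000001°.
N–S: 0.00000046° × 111700 m/° = 0.051382 m.
E–W at 73.2568°: -0.00000001° × 111700 × cos 73.2568° = -0.00000001 × 111700 × 0.2881 ≈ -0.000321789 m.
Distance: √(0.051382² + 0.000321789²) ≈ 0.051383 m.
That is 0.051383 m = 5.1383 cm.

5.1 centimeters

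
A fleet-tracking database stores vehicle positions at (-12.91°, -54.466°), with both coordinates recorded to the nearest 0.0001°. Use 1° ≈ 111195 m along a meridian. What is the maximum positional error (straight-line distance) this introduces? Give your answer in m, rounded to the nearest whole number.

8 m

Rounding to 4 decimal places leaves each coordinate within ±5e-05° of the true value.
N–S: 5e-05° × 111195 m/° = 5.55975 m.
E–W at 12.91°: 5e-05° × 111195 × cos 12.91° = 5e-05 × 111195 × 0.9747 ≈ 5.41921 m.
Combining orthogonally: (5.55975² + 5.41921²)^½ ≈ 7.76393 m.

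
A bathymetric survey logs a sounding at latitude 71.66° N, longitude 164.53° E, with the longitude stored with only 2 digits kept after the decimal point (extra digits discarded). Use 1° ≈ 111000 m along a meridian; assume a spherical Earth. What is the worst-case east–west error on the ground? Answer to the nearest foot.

Truncating at 2 decimal places can drop up to a full unit in the last place, so the longitude may be off by as much as 0.01°.
One degree of longitude at 71.66° is 111000 × cos 71.66° ≈ 111000 × 0.3147 = 34926.7 m.
East–west error: 0.01° × 34926.7 m/° ≈ 349.267 m.
Converting: 349.267 m × 3.2808 ft/m ≈ 1145.9 ft.

1146 feet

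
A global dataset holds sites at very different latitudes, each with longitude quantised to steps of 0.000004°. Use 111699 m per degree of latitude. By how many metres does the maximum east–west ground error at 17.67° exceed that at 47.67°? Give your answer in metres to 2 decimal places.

0.06 metres

With a 0.000004° grid the true value lies within half a step, ±0.000004°/2 = ±2e-06°, of the stored one.
Error at 17.67° = 2e-06° × 111699 × cos 17.67° ≈ 0.2234 × 0.9528 = 0.21286 m.
Error at 47.67° = 2e-06° × 111699 × cos 47.67° ≈ 0.2234 × 0.6734 = 0.15044 m.
So the lower-latitude error exceeds the higher by 0.21286 − 0.15044 = 0.062422 m.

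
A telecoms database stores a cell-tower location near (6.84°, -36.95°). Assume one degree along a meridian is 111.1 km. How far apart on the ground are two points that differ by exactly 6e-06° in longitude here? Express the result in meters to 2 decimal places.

0.66 meters

One degree of longitude here spans 111100 × cos 6.84° = 111100 × 0.9929 ≈ 110309 m; 6e-06° of that is 0.661856 m.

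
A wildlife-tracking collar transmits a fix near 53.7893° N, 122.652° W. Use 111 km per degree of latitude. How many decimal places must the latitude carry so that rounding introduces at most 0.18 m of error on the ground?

One degree of latitude covers 111000 m.
With N decimal places the half-ulp bound is 0.5·10⁻ᴺ°, or 0.5·10⁻ᴺ × 111000 m on the ground.
Need 0.5 × 111000 × 10⁻ᴺ ≤ 0.18 → 10⁻ᴺ ≤ 3.243e-06, so N ≥ 5.49.
N = 5 would give 0.555 m (too coarse); N = 6 gives 0.0555 m ≤ 0.18 m.

6 decimal places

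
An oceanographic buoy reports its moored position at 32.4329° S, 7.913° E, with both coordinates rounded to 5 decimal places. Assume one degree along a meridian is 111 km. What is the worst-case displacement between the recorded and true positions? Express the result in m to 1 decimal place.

Rounding to 5 decimal places leaves each coordinate within ±5e-06° of the true value.
N–S: 5e-06° × 111000 m/° = 0.555 m.
E–W at 32.4329°: 5e-06° × 111000 × cos 32.4329° = 5e-06 × 111000 × 0.8440 ≈ 0.468431 m.
Combining orthogonally: (0.555² + 0.468431²)^½ ≈ 0.726259 m.

0.7 m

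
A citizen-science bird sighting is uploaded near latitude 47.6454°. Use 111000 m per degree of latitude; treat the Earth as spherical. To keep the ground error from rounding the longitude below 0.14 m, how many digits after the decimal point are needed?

At 47.6454° one degree of longitude covers 111000 × cos 47.6454° ≈ 111000 × 0.6737 ≈ 74782.6 m.
N decimal places → at most half a unit in the last place, 0.5 × 10⁻ᴺ° = 74782.6/2 × 10⁻ᴺ m.
Setting 37391.3 × 10⁻ᴺ ≤ 0.14 gives 10ᴺ ≥ 2.671e+05, i.e. N ≥ 5.43.
At 5 places the error can reach 0.374 m, but 6 places keeps it to 0.0374 m.

6 decimal places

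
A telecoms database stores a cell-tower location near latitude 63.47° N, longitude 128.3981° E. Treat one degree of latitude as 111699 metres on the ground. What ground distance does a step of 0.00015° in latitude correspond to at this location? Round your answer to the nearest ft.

Along a meridian 0.00015° is 0.00015 × 111699 = 16.7549 m.
Converting: 16.7549 m × 3.2808 ft/m ≈ 54.97 ft.

55 ft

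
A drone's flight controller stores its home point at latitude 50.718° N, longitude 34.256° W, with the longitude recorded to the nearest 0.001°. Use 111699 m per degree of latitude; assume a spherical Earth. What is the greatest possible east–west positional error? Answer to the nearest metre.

Rounding to 3 decimal places leaves the longitude within ±0.0005° of the true value.
At latitude 50.718° a degree of longitude spans 111699 m × cos 50.718° = 111699 × 0.6331 ≈ 70720.9 m.
So at most 0.0005° × 70720.9 ≈ 35.3604 m east–west.

35 metres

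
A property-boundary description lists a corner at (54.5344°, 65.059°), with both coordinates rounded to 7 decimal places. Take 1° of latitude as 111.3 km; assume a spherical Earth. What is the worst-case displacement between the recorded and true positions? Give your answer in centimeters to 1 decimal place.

Rounding to 7 decimal places leaves each coordinate within ±5e-08° of the true value.
Latitude error → 5e-08 × 111300 = 0.005565 m along the meridian.
E–W at 54.5344°: 5e-08° × 111300 × cos 54.5344° = 5e-08 × 111300 × 0.5802 ≈ 0.00322889 m.
Worst case both components are at the extreme and orthogonal: √(0.005565² + 0.00322889²) ≈ 0.00643389 m.
That is 0.00643389 m = 0.64339 cm.

0.6 centimeters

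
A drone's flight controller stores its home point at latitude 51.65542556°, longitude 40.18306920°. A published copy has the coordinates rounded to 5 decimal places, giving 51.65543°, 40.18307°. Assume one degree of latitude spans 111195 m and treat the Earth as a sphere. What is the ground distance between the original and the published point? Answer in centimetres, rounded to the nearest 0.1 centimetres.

49.7 centimetres

The latitude changed by -0.00000444° and the longitude by -0.00000080°.
North–south shift: -0.00000444 × 111195 = -0.493706 m.
E–W at 51.6554°: -0.00000080° × 111195 × cos 51.6554° = -0.00000080 × 111195 × 0.6204 ≈ -0.0551874 m.
Combined displacement = (0.493706² + 0.0551874²)^½ ≈ 0.496781 m.
That is 0.496781 m = 49.678 cm.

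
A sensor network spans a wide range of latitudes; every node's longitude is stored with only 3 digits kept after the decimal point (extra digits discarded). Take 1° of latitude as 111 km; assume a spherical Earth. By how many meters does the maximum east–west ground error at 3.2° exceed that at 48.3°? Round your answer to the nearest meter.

Truncating at 3 decimal places can drop up to a full unit in the last place, so the longitude may be off by as much as 0.001°.
Error at 3.2° = 0.001° × 111000 × cos 3.2° ≈ 111 × 0.9984 = 110.83 m.
Error at 48.3° = 0.001° × 111000 × cos 48.3° ≈ 111 × 0.6652 = 73.841 m.
Difference: 110.83 − 73.841 = 36.986 m.

37 meters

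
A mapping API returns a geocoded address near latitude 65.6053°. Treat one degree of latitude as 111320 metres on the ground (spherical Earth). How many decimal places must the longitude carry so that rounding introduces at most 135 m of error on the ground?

3

At 65.6053° one degree of longitude covers 111320 × cos 65.6053° ≈ 111320 × 0.4130 ≈ 45977.4 m.
With N decimal places the half-ulp bound is 0.5·10⁻ᴺ°, or 0.5·10⁻ᴺ × 45977.4 m on the ground.
Setting 22988.7 × 10⁻ᴺ ≤ 135 gives 10ᴺ ≥ 170.3, i.e. N ≥ 2.23.
N = 2 would give 230 m (too coarse); N = 3 gives 23 m ≤ 135 m.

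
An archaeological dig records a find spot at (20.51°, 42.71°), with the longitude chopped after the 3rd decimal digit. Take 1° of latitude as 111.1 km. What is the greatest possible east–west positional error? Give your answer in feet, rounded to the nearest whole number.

341 feet

Truncating at 3 decimal places can drop up to a full unit in the last place, so the longitude may be off by as much as 0.001°.
One degree of longitude at 20.51° is 111100 × cos 20.51° ≈ 111100 × 0.9366 = 104057 m.
Maximum E–W displacement: 0.001 × 104057 = 104.057 m.
Converting: 104.057 m × 3.2808 ft/m ≈ 341.4 ft.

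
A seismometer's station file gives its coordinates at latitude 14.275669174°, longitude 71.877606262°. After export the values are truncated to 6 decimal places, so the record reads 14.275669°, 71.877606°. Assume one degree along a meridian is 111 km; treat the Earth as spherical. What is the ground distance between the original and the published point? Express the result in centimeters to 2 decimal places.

3.42 centimeters

The latitude changed by +0.000000174° and the longitude by +0.000000262°.
North–south shift: 0.000000174 × 111000 = 0.019314 m.
E–W at 14.2757°: 0.000000262° × 111000 × cos 14.2757° = 0.000000262 × 111000 × 0.9691 ≈ 0.028184 m.
Combined displacement = (0.019314² + 0.028184²)^½ ≈ 0.0341667 m.
That is 0.0341667 m = 3.4167 cm.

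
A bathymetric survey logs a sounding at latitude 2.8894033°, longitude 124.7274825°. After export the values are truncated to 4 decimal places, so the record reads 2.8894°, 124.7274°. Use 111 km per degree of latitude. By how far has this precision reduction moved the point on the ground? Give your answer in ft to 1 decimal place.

Δlat = 2.8894033 − 2.8894 = +0.0000033°; Δlon = 124.7274825 − 124.7274 = +0.0000825°.
N–S: 0.0000033° × 111000 m/° = 0.3663 m.
E–W at 2.8894°: 0.0000825° × 111000 × cos 2.8894° = 0.0000825 × 111000 × 0.9987 ≈ 9.14586 m.
Combined displacement = (0.3663² + 9.14586²)^½ ≈ 9.15319 m.
Converting: 9.15319 m × 3.2808 ft/m ≈ 30.03 ft.

30.0 ft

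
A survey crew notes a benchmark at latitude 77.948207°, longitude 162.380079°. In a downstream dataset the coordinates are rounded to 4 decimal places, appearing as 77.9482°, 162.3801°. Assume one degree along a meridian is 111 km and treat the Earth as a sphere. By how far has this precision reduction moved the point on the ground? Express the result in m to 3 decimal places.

The latitude changed by +0.000007° and the longitude by -0.000021°.
North–south shift: 0.000007 × 111000 = 0.777 m.
E–W at 77.9482°: -0.000021° × 111000 × cos 77.9482° = -0.000021 × 111000 × 0.2088 ≈ -0.486703 m.
Hypotenuse of the two orthogonal shifts: √(0.777² + 0.486703²) = 0.916847 m.

0.917 m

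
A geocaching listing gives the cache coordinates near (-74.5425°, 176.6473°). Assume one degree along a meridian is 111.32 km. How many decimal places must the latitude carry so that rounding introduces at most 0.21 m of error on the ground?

6 decimal places

One degree of latitude covers 111320 m.
N decimal places → at most half a unit in the last place, 0.5 × 10⁻ᴺ° = 111320/2 × 10⁻ᴺ m.
Setting 55660 × 10⁻ᴺ ≤ 0.21 gives 10ᴺ ≥ 2.65e+05, i.e. N ≥ 5.42.
At 5 places the error can reach 0.557 m, but 6 places keeps it to 0.0557 m.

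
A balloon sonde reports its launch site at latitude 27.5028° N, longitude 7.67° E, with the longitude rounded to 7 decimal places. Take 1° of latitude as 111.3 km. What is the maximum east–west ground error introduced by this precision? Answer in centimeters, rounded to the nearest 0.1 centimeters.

Rounding to 7 decimal places leaves the longitude within ±5e-08° of the true value.
At latitude 27.5028° a degree of longitude spans 111300 m × cos 27.5028° = 111300 × 0.8870 ≈ 98721.8 m.
East–west error: 5e-08° × 98721.8 m/° ≈ 0.00493609 m.
That is 0.00493609 m = 0.49361 cm.

0.5 centimeters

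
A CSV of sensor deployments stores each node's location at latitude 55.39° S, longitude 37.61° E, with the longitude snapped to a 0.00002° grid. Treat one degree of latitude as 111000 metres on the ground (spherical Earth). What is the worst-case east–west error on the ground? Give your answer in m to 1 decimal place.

With a 0.00002° grid the true value lies within half a step, ±0.00002°/2 = ±1e-05°, of the stored one.
Parallels shrink by cos φ, so at 55.39° a degree of longitude is 111000 × 0.5680 ≈ 63046.6 m.
Maximum E–W displacement: 1e-05 × 63046.6 = 0.630466 m.

0.6 m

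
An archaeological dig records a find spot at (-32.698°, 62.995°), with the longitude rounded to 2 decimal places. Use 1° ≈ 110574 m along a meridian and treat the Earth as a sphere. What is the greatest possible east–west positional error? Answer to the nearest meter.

465 meters

Rounding to 2 decimal places leaves the longitude within ±0.005° of the true value.
One degree of longitude at 32.698° is 110574 × cos 32.698° ≈ 110574 × 0.8415 = 93051.3 m.
East–west error: 0.005° × 93051.3 m/° ≈ 465.256 m.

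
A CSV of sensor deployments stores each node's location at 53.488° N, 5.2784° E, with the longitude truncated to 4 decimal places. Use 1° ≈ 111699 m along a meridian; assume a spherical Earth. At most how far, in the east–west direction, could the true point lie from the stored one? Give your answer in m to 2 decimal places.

6.65 m

Truncating at 4 decimal places can drop up to a full unit in the last place, so the longitude may be off by as much as 0.0001°.
At latitude 53.488° a degree of longitude spans 111699 m × cos 53.488° = 111699 × 0.5950 ≈ 66459.9 m.
East–west error: 0.0001° × 66459.9 m/° ≈ 6.64599 m.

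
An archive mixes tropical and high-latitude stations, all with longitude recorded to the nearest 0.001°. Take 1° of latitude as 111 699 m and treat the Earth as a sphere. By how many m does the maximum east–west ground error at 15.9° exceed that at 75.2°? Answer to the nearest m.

39 m

Rounding to 3 decimal places leaves the longitude within ±0.0005° of the true value.
Error at 15.9° = 0.0005° × 111699 × cos 15.9° ≈ 55.849 × 0.9617 = 53.713 m.
Error at 75.2° = 0.0005° × 111699 × cos 75.2° ≈ 55.849 × 0.2554 = 14.267 m.
Difference: 53.713 − 14.267 = 39.446 m.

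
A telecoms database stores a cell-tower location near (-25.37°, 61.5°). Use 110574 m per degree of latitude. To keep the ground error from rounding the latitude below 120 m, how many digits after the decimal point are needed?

3 decimal places

One degree of latitude covers 110574 m.
Rounding to N decimal places gives at most 0.5 × 10⁻ᴺ degrees of error, i.e. 0.5 × 10⁻ᴺ × 110574 m.
Need 0.5 × 110574 × 10⁻ᴺ ≤ 120 → 10⁻ᴺ ≤ 2.170e-03, so N ≥ 2.66.
At 2 places the error can reach 553 m, but 3 places keeps it to 55.3 m.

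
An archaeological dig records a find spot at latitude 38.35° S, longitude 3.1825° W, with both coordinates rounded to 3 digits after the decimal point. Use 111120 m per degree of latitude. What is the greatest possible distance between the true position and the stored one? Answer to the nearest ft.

Rounding to 3 decimal places leaves each coordinate within ±0.0005° of the true value.
N–S: 0.0005° × 111120 m/° = 55.56 m.
East–west component at 38.35°: 0.0005° × 111120 × cos 38.35° ≈ 0.0005 × 87144.2 ≈ 43.5721 m.
Combining orthogonally: (55.56² + 43.5721²)^½ ≈ 70.6077 m.
In feet: 70.6077 m ÷ 0.3048 ≈ 231.65 ft.

232 ft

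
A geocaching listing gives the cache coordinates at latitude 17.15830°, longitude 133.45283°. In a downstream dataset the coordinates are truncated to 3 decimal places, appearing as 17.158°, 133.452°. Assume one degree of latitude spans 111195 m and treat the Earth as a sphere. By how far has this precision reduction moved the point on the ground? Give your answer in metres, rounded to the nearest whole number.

94 metres

The latitude changed by +0.00030° and the longitude by +0.00083°.
N–S: 0.00030° × 111195 m/° = 33.3585 m.
E–W at 17.158°: 0.00083° × 111195 × cos 17.158° = 0.00083 × 111195 × 0.9555 ≈ 88.1844 m.
Distance: √(33.3585² + 88.1844²) ≈ 94.283 m.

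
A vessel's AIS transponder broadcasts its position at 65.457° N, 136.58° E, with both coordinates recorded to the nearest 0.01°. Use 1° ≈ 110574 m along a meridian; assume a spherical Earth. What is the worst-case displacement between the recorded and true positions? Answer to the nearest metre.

599 metres

Rounding to 2 decimal places leaves each coordinate within ±0.005° of the true value.
N–S: 0.005° × 110574 m/° = 552.87 m.
E–W at 65.457°: 0.005° × 110574 × cos 65.457° = 0.005 × 110574 × 0.4154 ≈ 229.649 m.
Combining orthogonally: (552.87² + 229.649²)^½ ≈ 598.668 m.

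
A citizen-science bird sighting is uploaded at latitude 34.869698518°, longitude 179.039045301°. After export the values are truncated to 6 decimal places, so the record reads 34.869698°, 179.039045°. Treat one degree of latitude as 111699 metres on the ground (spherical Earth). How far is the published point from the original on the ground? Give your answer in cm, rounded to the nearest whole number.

Δlat = 34.869698518 − 34.869698 = +0.000000518°; Δlon = 179.039045301 − 179.039045 = +0.000000301°.
N–S: 0.000000518° × 111699 m/° = 0.0578601 m.
East–west at this latitude: 0.000000301° × 111699 × cos 34.8697° ≈ 0.000000301 × 91643.9 = 0.0275848 m.
Combined displacement = (0.0578601² + 0.0275848²)^½ ≈ 0.0640992 m.
That is 0.0640992 m = 6.4099 cm.

6 cm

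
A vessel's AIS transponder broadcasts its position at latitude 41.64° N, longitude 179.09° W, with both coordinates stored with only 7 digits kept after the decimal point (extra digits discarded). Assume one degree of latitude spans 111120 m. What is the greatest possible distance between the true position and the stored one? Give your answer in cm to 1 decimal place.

Truncating at 7 decimal places can drop up to a full unit in the last place, so each coordinate may be off by as much as 1e-07°.
Latitude error → 1e-07 × 111120 = 0.011112 m along the meridian.
East–west component at 41.64°: 1e-07° × 111120 × cos 41.64° ≈ 1e-07 × 83043.8 ≈ 0.00830438 m.
Worst case both components are at the extreme and orthogonal: √(0.011112² + 0.00830438²) ≈ 0.0138722 m.
That is 0.0138722 m = 1.3872 cm.

1.4 cm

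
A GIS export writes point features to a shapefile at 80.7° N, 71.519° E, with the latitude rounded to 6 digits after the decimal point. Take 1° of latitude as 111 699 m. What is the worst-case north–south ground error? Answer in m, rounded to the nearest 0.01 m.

0.06 m

Rounding to 6 decimal places leaves the latitude within ±5e-07° of the true value.
Along the meridian that is 5e-07° × 111699 m/° = 0.0558495 m.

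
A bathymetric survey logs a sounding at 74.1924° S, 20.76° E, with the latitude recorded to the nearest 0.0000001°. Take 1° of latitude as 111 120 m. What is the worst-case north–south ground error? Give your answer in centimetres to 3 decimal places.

Rounding to 7 decimal places leaves the latitude within ±5e-08° of the true value.
Along the meridian that is 5e-08° × 111120 m/° = 0.005556 m.
That is 0.005556 m = 0.5556 cm.

0.556 centimetres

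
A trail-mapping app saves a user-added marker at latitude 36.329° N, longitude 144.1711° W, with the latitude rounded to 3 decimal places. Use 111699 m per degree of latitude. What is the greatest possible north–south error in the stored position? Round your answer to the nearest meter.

56 meters

Rounding to 3 decimal places leaves the latitude within ±0.0005° of the true value.
Along the meridian that is 0.0005° × 111699 m/° = 55.8495 m.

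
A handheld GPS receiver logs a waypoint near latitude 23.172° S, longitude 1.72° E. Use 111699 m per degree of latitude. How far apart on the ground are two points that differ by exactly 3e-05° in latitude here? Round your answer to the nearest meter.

Along a meridian 3e-05° is 3e-05 × 111699 = 3.35097 m.

3 meters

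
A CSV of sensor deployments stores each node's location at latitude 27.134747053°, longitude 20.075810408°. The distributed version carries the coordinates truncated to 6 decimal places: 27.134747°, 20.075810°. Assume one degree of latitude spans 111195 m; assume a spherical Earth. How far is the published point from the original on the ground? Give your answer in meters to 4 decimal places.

Δlat = 27.134747053 − 27.134747 = +0.000000053°; Δlon = 20.075810408 − 20.075810 = +0.000000408°.
North–south shift: 0.000000053 × 111195 = 0.00589334 m.
East–west at this latitude: 0.000000408° × 111195 × cos 27.1347° ≈ 0.000000408 × 98956.5 = 0.0403742 m.
Hypotenuse of the two orthogonal shifts: √(0.00589334² + 0.0403742²) = 0.0408021 m.

0.0408 meters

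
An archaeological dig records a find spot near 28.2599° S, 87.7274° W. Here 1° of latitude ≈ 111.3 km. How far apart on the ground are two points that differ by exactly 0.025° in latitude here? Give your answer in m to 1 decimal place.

0.025° × 111300 m/° = 2782.5 m.

2782.5 m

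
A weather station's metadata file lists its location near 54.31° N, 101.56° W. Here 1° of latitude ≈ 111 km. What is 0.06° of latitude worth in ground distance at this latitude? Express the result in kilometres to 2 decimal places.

0.06° × 111000 m/° = 6660 m.
That is 6660 m = 6.66 km.

6.66 kilometres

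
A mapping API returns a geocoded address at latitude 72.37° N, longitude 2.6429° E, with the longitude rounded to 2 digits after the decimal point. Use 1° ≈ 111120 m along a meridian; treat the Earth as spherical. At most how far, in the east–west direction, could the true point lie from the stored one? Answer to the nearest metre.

Rounding to 2 decimal places leaves the longitude within ±0.005° of the true value.
At latitude 72.37° a degree of longitude spans 111120 m × cos 72.37° = 111120 × 0.3029 ≈ 33654.8 m.
Maximum E–W displacement: 0.005 × 33654.8 = 168.274 m.

168 metres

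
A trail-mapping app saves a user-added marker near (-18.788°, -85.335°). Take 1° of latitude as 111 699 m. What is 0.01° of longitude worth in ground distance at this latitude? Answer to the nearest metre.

1057 metres

One degree of longitude here spans 111699 × cos 18.788° = 111699 × 0.9467 ≈ 105747 m; 0.01° of that is 1057.47 m.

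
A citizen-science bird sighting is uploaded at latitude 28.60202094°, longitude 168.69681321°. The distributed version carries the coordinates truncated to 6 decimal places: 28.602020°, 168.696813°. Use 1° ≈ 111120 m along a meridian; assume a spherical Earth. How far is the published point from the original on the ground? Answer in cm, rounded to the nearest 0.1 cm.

Δlat = 28.60202094 − 28.602020 = +0.00000094°; Δlon = 168.69681321 − 168.696813 = +0.00000021°.
N–S: 0.00000094° × 111120 m/° = 0.104453 m.
E–W at 28.602°: 0.00000021° × 111120 × cos 28.602° = 0.00000021 × 111120 × 0.8780 ≈ 0.0204875 m.
Distance: √(0.104453² + 0.0204875²) ≈ 0.106443 m.
That is 0.106443 m = 10.644 cm.

10.6 cm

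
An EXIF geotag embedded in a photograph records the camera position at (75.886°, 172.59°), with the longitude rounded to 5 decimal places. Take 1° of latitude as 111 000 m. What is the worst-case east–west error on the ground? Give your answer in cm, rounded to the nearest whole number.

14 cm

Rounding to 5 decimal places leaves the longitude within ±5e-06° of the true value.
Parallels shrink by cos φ, so at 75.886° a degree of longitude is 111000 × 0.2439 ≈ 27067.6 m.
Maximum E–W displacement: 5e-06 × 27067.6 = 0.135338 m.
That is 0.135338 m = 13.534 cm.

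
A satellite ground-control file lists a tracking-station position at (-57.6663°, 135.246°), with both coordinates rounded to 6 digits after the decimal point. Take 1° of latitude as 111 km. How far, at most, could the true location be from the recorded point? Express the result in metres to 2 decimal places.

0.06 metres

Rounding to 6 decimal places leaves each coordinate within ±5e-07° of the true value.
N–S: 5e-07° × 111000 m/° = 0.0555 m.
Longitude error → 5e-07 × 111000 × cos 57.6663° = 5e-07 × 111000 × 0.5348 ≈ 0.0296841 m.
Combining orthogonally: (0.0555² + 0.0296841²)^½ ≈ 0.0629396 m.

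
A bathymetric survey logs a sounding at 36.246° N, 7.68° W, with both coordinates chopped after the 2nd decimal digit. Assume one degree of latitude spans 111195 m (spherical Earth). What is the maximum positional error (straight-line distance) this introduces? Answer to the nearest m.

1429 m

Truncating at 2 decimal places can drop up to a full unit in the last place, so each coordinate may be off by as much as 0.01°.
N–S: 0.01° × 111195 m/° = 1111.95 m.
E–W at 36.246°: 0.01° × 111195 × cos 36.246° = 0.01 × 111195 × 0.8065 ≈ 896.772 m.
Worst case both components are at the extreme and orthogonal: √(1111.95² + 896.772²) ≈ 1428.51 m.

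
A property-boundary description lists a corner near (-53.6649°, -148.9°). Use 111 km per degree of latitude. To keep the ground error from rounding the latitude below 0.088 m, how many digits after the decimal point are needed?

6 decimal places

One degree of latitude covers 111000 m.
With N decimal places the half-ulp bound is 0.5·10⁻ᴺ°, or 0.5·10⁻ᴺ × 111000 m on the ground.
Setting 55500 × 10⁻ᴺ ≤ 0.088 gives 10ᴺ ≥ 6.307e+05, i.e. N ≥ 5.80.
At 5 places the error can reach 0.555 m, but 6 places keeps it to 0.0555 m.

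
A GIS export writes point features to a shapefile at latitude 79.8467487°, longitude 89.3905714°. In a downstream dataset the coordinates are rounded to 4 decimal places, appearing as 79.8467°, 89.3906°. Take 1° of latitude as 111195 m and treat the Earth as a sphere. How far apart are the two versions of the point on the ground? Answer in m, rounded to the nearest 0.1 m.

The latitude changed by +0.0000487° and the longitude by -0.0000286°.
North–south shift: 0.0000487 × 111195 = 5.4152 m.
E–W at 79.8467°: -0.0000286° × 111195 × cos 79.8467° = -0.0000286 × 111195 × 0.1763 ≈ -0.56061 m.
Combined displacement = (5.4152² + 0.56061²)^½ ≈ 5.44414 m.

5.4 m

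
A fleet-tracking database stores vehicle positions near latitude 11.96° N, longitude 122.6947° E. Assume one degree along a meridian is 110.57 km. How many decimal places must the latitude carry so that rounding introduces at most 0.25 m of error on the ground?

One degree of latitude covers 110570 m.
N decimal places → at most half a unit in the last place, 0.5 × 10⁻ᴺ° = 110570/2 × 10⁻ᴺ m.
Need 0.5 × 110570 × 10⁻ᴺ ≤ 0.25 → 10⁻ᴺ ≤ 4.522e-06, so N ≥ 5.34.
At 5 places the error can reach 0.553 m, but 6 places keeps it to 0.0553 m.

6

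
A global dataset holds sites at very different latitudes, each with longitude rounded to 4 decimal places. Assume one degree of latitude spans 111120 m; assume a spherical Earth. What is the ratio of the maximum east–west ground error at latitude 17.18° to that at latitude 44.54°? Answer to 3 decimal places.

1.340

Rounding to 4 decimal places leaves the longitude within ±5e-05° of the true value.
At 17.18°: 5e-05° × 111120 × cos 17.18° = 5e-05 × 111120 × 0.9554 ≈ 5.3081 m.
At 44.54°: 5e-05° × 111120 × cos 44.54° = 5e-05 × 111120 × 0.7128 ≈ 3.9601 m.
The ratio reduces to cos 17.18° / cos 44.54° = 0.9554/0.7128 ≈ 1.3404.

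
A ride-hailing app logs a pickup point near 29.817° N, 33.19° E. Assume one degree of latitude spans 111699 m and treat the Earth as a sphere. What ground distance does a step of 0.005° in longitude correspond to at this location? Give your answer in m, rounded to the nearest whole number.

485 m

At 29.817° a degree of longitude is 111699 × cos 29.817° ≈ 96912.1 m, so 0.005° corresponds to 484.56 m.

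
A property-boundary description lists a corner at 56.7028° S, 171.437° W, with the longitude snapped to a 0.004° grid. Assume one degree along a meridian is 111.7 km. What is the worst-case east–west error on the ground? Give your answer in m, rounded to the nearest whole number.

123 m

With a 0.004° grid the true value lies within half a step, ±0.004°/2 = ±0.002°, of the stored one.
Parallels shrink by cos φ, so at 56.7028° a degree of longitude is 111700 × 0.5490 ≈ 61321.3 m.
Maximum E–W displacement: 0.002 × 61321.3 = 122.643 m.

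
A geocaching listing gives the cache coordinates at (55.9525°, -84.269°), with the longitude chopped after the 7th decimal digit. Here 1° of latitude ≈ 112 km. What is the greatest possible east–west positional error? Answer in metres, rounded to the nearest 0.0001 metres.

Truncating at 7 decimal places can drop up to a full unit in the last place, so the longitude may be off by as much as 1e-07°.
At latitude 55.9525° a degree of longitude spans 112000 m × cos 55.9525° = 112000 × 0.5599 ≈ 62706.6 m.
So at most 1e-07° × 62706.6 ≈ 0.00627066 m east–west.

0.0063 metres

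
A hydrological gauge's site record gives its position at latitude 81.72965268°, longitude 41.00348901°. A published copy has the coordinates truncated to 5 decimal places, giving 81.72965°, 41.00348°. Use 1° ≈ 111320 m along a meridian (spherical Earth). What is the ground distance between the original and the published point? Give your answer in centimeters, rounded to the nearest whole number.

33 centimeters

Δlat = 81.72965268 − 81.72965 = +0.00000268°; Δlon = 41.00348901 − 41.00348 = +0.00000901°.
N–S: 0.00000268° × 111320 m/° = 0.298338 m.
E–W at 81.7297°: 0.00000901° × 111320 × cos 81.7297° = 0.00000901 × 111320 × 0.1438 ≈ 0.144275 m.
Distance: √(0.298338² + 0.144275²) ≈ 0.331392 m.
That is 0.331392 m = 33.139 cm.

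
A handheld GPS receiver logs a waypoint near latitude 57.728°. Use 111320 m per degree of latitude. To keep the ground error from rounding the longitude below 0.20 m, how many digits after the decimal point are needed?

6 decimal places

At 57.728° one degree of longitude covers 111320 × cos 57.728° ≈ 111320 × 0.5339 ≈ 59438.1 m.
Rounding to N decimal places gives at most 0.5 × 10⁻ᴺ degrees of error, i.e. 0.5 × 10⁻ᴺ × 59438.1 m.
Setting 29719.1 × 10⁻ᴺ ≤ 0.20 gives 10ᴺ ≥ 1.486e+05, i.e. N ≥ 5.17.
At 5 places the error can reach 0.297 m, but 6 places keeps it to 0.0297 m.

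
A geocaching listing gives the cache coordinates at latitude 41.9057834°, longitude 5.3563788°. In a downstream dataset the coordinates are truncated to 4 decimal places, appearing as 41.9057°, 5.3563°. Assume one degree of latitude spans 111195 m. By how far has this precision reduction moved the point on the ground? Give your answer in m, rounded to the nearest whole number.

11 m

The latitude changed by +0.0000834° and the longitude by +0.0000788°.
North–south shift: 0.0000834 × 111195 = 9.27366 m.
East–west at this latitude: 0.0000788° × 111195 × cos 41.9057° ≈ 0.0000788 × 82756.3 = 6.5212 m.
Distance: √(9.27366² + 6.5212²) ≈ 11.337 m.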